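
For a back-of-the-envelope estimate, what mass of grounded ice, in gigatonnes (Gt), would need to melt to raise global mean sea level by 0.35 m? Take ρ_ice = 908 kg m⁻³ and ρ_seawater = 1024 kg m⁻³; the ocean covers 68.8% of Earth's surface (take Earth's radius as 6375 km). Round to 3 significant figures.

≈ 1.26×10^5 Gt

Required water volume = Δh × A = 0.35 m × 3.51×10^14 m² = 1.230×10^14 m³.
ρ_w = 1024 kg m⁻³, so the mass of water = 1.230×10^14 m³ × 1024 kg m⁻³ = 1.259×10^17 kg = 1.26×10^5 Gt (and the same mass of ice, by conservation).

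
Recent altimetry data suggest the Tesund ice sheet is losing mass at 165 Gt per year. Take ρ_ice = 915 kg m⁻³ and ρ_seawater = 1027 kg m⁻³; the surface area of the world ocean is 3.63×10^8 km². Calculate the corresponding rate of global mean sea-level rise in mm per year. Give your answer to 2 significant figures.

ρ_w = 1027 kg m⁻³. Annual water volume added = 165 Gt / ρ_w = 1.650×10^14 kg / 1027 kg m⁻³ = 1.607×10^11 m³.
Δh per year = 1.607×10^11 / 3.63×10^14 = 4.43×10^-4 m = 0.44 mm.

≈ 0.44 mm/yr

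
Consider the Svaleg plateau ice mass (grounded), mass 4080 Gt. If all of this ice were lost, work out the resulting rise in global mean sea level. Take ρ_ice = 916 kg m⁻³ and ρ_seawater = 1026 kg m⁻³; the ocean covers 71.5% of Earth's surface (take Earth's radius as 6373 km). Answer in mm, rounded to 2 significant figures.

≈ 11 mm

Svaleg: 4080 Gt = 4.080×10^15 kg; dividing by ρ_w = 1026 kg m⁻³ gives 3.977×10^12 m³ of water.
Spread over 3.65×10^14 m² of ocean, Δh = 3.977×10^12 / 3.65×10^14 = 0.0109 m = 11 mm.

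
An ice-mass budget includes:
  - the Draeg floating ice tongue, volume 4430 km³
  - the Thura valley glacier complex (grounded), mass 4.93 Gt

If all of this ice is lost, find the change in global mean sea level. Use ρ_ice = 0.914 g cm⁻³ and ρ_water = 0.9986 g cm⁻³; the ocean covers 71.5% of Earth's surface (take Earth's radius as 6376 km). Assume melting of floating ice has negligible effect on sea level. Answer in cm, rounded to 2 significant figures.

The Draeg floating ice tongue is floating and already displaces its own weight of water, so its melt adds essentially nothing to sea level.
Thura: 4.93 Gt = 4.930×10^12 kg; dividing by ρ_w = 0.9986 g cm⁻³ = 998.6 kg m⁻³ gives 4.937×10^9 m³ of water.
Total added water ≈ 4.937×10^9 m³ over 3.65×10^14 m² → Δh = 1.35×10^-5 m = 1.4×10^-3 cm.

≈ 1.4×10^-3 cm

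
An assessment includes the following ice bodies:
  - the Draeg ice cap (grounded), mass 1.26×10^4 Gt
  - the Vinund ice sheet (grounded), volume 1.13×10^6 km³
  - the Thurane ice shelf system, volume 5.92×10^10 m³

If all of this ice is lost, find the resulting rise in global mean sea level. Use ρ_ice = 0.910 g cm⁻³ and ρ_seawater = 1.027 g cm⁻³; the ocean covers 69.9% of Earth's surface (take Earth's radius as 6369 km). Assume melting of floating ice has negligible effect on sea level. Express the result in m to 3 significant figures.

≈ 2.84 m

Draeg: 1.26×10^4 Gt = 1.260×10^16 kg; dividing by ρ_w = 1.027 g cm⁻³ = 1027 kg m⁻³ gives 1.227×10^13 m³ of water.
Vinund: 1.13×10^6 km³ × (910/1027) = 1.001×10^6 km³ of water.
The Thurane ice shelf system is floating and already displaces its own weight of water, so its melt adds essentially nothing to sea level.
Total added water ≈ 1.014×10^15 m³ over 3.56×10^14 m² → Δh = 2.84 m.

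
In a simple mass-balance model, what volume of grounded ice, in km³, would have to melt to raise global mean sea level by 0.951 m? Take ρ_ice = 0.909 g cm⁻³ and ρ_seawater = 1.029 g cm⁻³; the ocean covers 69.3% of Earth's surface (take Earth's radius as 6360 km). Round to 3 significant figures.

Required water volume = Δh × A = 0.951 m × 3.52×10^14 m² = 3.350×10^14 m³ = 3.350×10^5 km³.
Ice volume = water volume × ρ_w/ρ_ice = 3.350×10^5 × 1029/909 = 3.79×10^5 km³.

≈ 3.79×10^5 km³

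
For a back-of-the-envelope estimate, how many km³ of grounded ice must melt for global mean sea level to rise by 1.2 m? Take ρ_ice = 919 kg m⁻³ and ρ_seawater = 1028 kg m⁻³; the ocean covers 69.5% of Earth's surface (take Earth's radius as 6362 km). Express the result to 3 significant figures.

≈ 4.75×10^5 km³

Required water volume = Δh × A = 1.2 m × 3.53×10^14 m² = 4.242×10^14 m³ = 4.242×10^5 km³.
Ice volume = water volume × ρ_w/ρ_ice = 4.242×10^5 × 1028/919 = 4.75×10^5 km³.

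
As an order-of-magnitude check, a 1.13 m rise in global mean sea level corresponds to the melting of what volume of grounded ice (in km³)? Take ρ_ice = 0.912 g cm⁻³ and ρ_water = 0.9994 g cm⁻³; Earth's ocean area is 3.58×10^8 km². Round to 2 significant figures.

Required water volume = Δh × A = 1.13 m × 3.58×10^14 m² = 4.045×10^14 m³ = 4.045×10^5 km³.
Ice volume = water volume × ρ_w/ρ_ice = 4.045×10^5 × 999.4/912 = 4.4×10^5 km³.

≈ 4.4×10^5 km³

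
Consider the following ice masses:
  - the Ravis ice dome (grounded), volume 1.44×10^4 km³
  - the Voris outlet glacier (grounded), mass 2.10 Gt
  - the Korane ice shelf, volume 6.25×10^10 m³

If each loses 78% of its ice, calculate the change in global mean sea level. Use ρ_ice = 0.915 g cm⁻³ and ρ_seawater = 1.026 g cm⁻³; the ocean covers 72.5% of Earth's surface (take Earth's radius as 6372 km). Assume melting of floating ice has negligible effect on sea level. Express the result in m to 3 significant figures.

Ravis: 0.78 × 1.44×10^4 km³ × (915/1026) = 1.002×10^4 km³ of water.
Voris: 0.78 × 2.10 Gt = 1.638×10^12 kg; dividing by ρ_w = 1.026 g cm⁻³ = 1026 kg m⁻³ gives 1.596×10^9 m³ of water.
The Korane ice shelf is floating and already displaces its own weight of water, so its melt adds essentially nothing to sea level.
Total added water ≈ 1.002×10^13 m³ over 3.70×10^14 m² → Δh = 0.0271 m.

≈ 0.0271 m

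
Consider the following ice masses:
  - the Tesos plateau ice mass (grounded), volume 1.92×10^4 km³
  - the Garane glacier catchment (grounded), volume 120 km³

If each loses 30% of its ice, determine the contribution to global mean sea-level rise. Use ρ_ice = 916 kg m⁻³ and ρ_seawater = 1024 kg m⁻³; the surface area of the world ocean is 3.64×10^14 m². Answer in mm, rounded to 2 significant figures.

Tesos: 0.3 × 1.92×10^4 km³ × (916/1024) = 5152 km³ of water.
Garane: 0.3 × 120 km³ × (916/1024) = 32.20 km³ of water.
Total added water ≈ 5.185×10^12 m³ over 3.64×10^14 m² → Δh = 0.0142 m = 14 mm.

≈ 14 mm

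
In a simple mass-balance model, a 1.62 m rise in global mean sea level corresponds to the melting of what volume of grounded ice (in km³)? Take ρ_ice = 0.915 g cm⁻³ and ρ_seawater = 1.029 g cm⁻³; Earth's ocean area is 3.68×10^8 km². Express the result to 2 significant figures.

≈ 6.7×10^5 km³

Required water volume = Δh × A = 1.62 m × 3.68×10^14 m² = 5.962×10^14 m³ = 5.962×10^5 km³.
Ice volume = water volume × ρ_w/ρ_ice = 5.962×10^5 × 1029/915 = 6.7×10^5 km³.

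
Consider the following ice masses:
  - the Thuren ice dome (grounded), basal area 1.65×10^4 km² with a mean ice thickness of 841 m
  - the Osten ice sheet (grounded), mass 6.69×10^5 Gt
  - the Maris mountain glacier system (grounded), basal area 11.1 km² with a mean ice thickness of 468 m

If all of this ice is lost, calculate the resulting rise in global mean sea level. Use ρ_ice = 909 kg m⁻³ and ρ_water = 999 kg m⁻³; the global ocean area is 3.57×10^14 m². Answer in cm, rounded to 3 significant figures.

≈ 191 cm

Thuren: ice volume = 1.65×10^4 km² × 841 m = 1.388×10^4 km³; 1.388×10^4 × (909/999) = 1.263×10^4 km³ of water.
Osten: 6.69×10^5 Gt = 6.690×10^17 kg; dividing by ρ_w = 999 kg m⁻³ gives 6.697×10^14 m³ of water.
Maris: ice volume = 11.1 km² × 468 m = 5.195 km³; 5.195 × (909/999) = 4.727 km³ of water.
Total added water ≈ 6.823×10^14 m³ over 3.57×10^14 m² → Δh = 1.91 m = 191 cm.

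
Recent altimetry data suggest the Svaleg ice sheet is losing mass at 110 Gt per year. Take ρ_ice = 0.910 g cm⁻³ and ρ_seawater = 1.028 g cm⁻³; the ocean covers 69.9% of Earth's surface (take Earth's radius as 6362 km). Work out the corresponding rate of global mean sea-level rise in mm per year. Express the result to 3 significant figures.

≈ 0.301 mm/yr

ρ_w = 1.028 g cm⁻³ = 1028 kg m⁻³. Annual water volume added = 110 Gt / ρ_w = 1.100×10^14 kg / 1028 kg m⁻³ = 1.070×10^11 m³.
Δh per year = 1.070×10^11 / 3.56×10^14 = 3.01×10^-4 m = 0.301 mm.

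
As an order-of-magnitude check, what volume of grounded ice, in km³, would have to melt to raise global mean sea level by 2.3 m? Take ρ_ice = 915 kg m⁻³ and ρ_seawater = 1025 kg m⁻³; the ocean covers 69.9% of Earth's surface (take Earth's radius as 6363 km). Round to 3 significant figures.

Required water volume = Δh × A = 2.3 m × 3.56×10^14 m² = 8.180×10^14 m³ = 8.180×10^5 km³.
Ice volume = water volume × ρ_w/ρ_ice = 8.180×10^5 × 1025/915 = 9.16×10^5 km³.

≈ 9.16×10^5 km³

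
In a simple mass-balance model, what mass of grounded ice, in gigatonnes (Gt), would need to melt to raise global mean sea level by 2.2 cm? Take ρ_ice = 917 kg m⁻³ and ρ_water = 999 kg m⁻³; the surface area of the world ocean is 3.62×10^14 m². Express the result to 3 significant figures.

Required water volume = Δh × A = 0.022 m × 3.62×10^14 m² = 7.964×10^12 m³.
ρ_w = 999 kg m⁻³, so the mass of water = 7.964×10^12 m³ × 999 kg m⁻³ = 7.956×10^15 kg = 7960 Gt (and the same mass of ice, by conservation).

≈ 7960 Gt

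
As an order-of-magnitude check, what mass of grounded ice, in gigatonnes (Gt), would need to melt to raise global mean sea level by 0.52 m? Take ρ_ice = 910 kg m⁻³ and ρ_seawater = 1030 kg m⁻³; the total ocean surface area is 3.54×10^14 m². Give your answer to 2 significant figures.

Required water volume = Δh × A = 0.52 m × 3.54×10^14 m² = 1.841×10^14 m³.
ρ_w = 1030 kg m⁻³, so the mass of water = 1.841×10^14 m³ × 1030 kg m⁻³ = 1.896×10^17 kg = 1.9×10^5 Gt (and the same mass of ice, by conservation).

≈ 1.9×10^5 Gt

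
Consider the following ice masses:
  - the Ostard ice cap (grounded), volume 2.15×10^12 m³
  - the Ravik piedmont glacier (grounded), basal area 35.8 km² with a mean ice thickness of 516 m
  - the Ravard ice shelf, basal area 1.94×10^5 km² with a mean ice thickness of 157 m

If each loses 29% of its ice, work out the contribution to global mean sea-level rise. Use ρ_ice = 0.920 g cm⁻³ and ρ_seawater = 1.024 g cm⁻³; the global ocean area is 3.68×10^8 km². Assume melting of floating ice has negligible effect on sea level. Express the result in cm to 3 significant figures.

≈ 0.154 cm

Ostard: 0.29 × 2.15×10^12 m³ × (920/1024) = 5.602×10^11 m³ of water.
Ravik: ice volume = 35.8 km² × 516 m = 18.47 km³; 0.29 × 18.47 × (920/1024) = 4.813 km³ of water.
The Ravard ice shelf is floating and already displaces its own weight of water, so its melt adds essentially nothing to sea level.
Total added water ≈ 5.650×10^11 m³ over 3.68×10^14 m² → Δh = 1.54×10^-3 m = 0.154 cm.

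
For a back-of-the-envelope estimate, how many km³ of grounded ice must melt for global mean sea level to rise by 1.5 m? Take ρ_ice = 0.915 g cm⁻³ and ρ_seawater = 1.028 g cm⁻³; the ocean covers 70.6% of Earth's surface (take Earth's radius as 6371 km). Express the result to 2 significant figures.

≈ 6.1×10^5 km³

Required water volume = Δh × A = 1.5 m × 3.60×10^14 m² = 5.402×10^14 m³ = 5.402×10^5 km³.
Ice volume = water volume × ρ_w/ρ_ice = 5.402×10^5 × 1028/915 = 6.1×10^5 km³.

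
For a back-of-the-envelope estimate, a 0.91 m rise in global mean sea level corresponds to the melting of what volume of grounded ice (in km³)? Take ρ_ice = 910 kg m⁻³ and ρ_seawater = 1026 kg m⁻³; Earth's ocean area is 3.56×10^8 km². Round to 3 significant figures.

Required water volume = Δh × A = 0.91 m × 3.56×10^14 m² = 3.240×10^14 m³ = 3.240×10^5 km³.
Ice volume = water volume × ρ_w/ρ_ice = 3.240×10^5 × 1026/910 = 3.65×10^5 km³.

≈ 3.65×10^5 km³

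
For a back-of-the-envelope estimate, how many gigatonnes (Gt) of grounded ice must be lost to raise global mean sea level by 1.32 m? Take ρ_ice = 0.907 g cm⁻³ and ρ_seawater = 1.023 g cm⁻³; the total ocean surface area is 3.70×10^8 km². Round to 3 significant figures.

Required water volume = Δh × A = 1.32 m × 3.70×10^14 m² = 4.884×10^14 m³.
ρ_w = 1.023 g cm⁻³ = 1023 kg m⁻³, so the mass of water = 4.884×10^14 m³ × 1023 kg m⁻³ = 4.996×10^17 kg = 5.00×10^5 Gt (and the same mass of ice, by conservation).

≈ 5.00×10^5 Gt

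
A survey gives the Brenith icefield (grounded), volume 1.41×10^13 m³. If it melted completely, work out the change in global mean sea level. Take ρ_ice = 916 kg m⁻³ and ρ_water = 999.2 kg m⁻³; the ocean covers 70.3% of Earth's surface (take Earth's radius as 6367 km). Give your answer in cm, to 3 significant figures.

Brenith: 1.41×10^13 m³ × (916/999.2) = 1.293×10^13 m³ of water.
Spread over 3.58×10^14 m² of ocean, Δh = 1.293×10^13 / 3.58×10^14 = 0.0361 m = 3.61 cm.

≈ 3.61 cm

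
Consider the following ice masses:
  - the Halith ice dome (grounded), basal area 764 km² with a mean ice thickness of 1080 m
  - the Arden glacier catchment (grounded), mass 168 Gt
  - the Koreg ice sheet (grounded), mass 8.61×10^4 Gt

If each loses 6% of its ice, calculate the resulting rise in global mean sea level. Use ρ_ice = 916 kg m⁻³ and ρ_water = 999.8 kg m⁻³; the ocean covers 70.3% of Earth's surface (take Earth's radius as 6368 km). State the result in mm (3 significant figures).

≈ 14.6 mm

Halith: ice volume = 764 km² × 1080 m = 825.1 km³; 0.06 × 825.1 × (916/999.8) = 45.36 km³ of water.
Arden: 0.06 × 168 Gt = 1.008×10^13 kg; dividing by ρ_w = 999.8 kg m⁻³ gives 1.008×10^10 m³ of water.
Koreg: 0.06 × 8.61×10^4 Gt = 5.166×10^15 kg; dividing by ρ_w = 999.8 kg m⁻³ gives 5.167×10^12 m³ of water.
Total added water ≈ 5.222×10^12 m³ over 3.58×10^14 m² → Δh = 0.0146 m = 14.6 mm.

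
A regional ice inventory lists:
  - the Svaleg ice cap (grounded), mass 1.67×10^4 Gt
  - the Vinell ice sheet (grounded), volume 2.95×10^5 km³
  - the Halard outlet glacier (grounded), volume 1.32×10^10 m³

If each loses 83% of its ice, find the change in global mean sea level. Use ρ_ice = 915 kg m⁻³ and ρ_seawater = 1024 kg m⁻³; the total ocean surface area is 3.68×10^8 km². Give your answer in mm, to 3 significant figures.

Svaleg: 0.83 × 1.67×10^4 Gt = 1.386×10^16 kg; dividing by ρ_w = 1024 kg m⁻³ gives 1.354×10^13 m³ of water.
Vinell: 0.83 × 2.95×10^5 km³ × (915/1024) = 2.188×10^5 km³ of water.
Halard: 0.83 × 1.32×10^10 m³ × (915/1024) = 9.790×10^9 m³ of water.
Total added water ≈ 2.323×10^14 m³ over 3.68×10^14 m² → Δh = 0.631 m = 631 mm.

≈ 631 mm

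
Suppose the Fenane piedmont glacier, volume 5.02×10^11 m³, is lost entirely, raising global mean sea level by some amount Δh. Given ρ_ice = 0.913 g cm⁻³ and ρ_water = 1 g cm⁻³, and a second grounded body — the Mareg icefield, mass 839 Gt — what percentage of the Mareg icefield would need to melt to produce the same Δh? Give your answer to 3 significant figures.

≈ 54.6 %

Equal sea-level rise means equal mass of meltwater, i.e. equal mass of ice lost.
Ice mass of Fenane: 4.583×10^14 kg; ice mass of Mareg: 8.390×10^14 kg.
Fraction required = 4.583×10^14 / 8.390×10^14 = 0.546 → 54.6 %.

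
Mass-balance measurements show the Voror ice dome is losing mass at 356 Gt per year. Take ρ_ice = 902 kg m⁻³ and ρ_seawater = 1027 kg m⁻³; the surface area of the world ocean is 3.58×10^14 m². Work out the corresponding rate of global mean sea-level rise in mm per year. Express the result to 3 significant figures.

≈ 0.968 mm/yr

ρ_w = 1027 kg m⁻³. Annual water volume added = 356 Gt / ρ_w = 3.560×10^14 kg / 1027 kg m⁻³ = 3.466×10^11 m³.
Δh per year = 3.466×10^11 / 3.58×10^14 = 9.68×10^-4 m = 0.968 mm.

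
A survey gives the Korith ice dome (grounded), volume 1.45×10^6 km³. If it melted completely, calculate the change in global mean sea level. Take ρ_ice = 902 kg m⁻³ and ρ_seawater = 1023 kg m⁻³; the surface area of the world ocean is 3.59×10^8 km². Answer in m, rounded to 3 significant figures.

≈ 3.56 m

Korith: 1.45×10^6 km³ × (902/1023) = 1.278×10^6 km³ of water.
Spread over 3.59×10^14 m² of ocean, Δh = 1.278×10^15 / 3.59×10^14 = 3.56 m.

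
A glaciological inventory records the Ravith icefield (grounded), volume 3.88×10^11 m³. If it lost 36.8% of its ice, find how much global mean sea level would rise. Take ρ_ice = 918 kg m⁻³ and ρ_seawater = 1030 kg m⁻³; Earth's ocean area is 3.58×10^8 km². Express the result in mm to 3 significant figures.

Ravith: 0.368 × 3.88×10^11 m³ × (918/1030) = 1.273×10^11 m³ of water.
Spread over 3.58×10^14 m² of ocean, Δh = 1.273×10^11 / 3.58×10^14 = 3.55×10^-4 m = 0.355 mm.

≈ 0.355 mm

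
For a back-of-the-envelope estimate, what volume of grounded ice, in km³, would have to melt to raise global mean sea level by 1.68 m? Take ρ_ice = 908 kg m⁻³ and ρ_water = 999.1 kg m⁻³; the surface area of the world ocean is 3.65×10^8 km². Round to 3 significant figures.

≈ 6.75×10^5 km³

Required water volume = Δh × A = 1.68 m × 3.65×10^14 m² = 6.132×10^14 m³ = 6.132×10^5 km³.
Ice volume = water volume × ρ_w/ρ_ice = 6.132×10^5 × 999.1/908 = 6.75×10^5 km³.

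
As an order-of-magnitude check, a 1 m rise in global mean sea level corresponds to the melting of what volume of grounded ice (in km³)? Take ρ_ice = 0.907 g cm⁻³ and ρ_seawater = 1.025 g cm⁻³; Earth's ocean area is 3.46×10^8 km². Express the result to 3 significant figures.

≈ 3.91×10^5 km³

Required water volume = Δh × A = 1 m × 3.46×10^14 m² = 3.460×10^14 m³ = 3.460×10^5 km³.
Ice volume = water volume × ρ_w/ρ_ice = 3.460×10^5 × 1025/907 = 3.91×10^5 km³.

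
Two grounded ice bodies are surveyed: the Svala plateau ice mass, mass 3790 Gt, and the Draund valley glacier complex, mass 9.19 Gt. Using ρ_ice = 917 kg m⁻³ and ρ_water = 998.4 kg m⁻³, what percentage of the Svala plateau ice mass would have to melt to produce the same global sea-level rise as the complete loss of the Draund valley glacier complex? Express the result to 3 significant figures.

≈ 0.242 %

Equal sea-level rise means equal mass of meltwater, i.e. equal mass of ice lost.
Ice mass of Draund: 9.190×10^12 kg; ice mass of Svala: 3.790×10^15 kg.
Fraction required = 9.190×10^12 / 3.790×10^15 = 2.42×10^-3 → 0.242 %.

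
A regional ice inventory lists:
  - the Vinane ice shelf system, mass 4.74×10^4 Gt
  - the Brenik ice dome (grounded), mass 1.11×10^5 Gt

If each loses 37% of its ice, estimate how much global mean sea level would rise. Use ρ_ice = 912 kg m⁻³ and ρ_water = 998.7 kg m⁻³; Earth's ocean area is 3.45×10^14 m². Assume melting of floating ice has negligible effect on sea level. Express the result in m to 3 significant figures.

The Vinane ice shelf system is floating and already displaces its own weight of water, so its melt adds essentially nothing to sea level.
Brenik: 0.37 × 1.11×10^5 Gt = 4.107×10^16 kg; dividing by ρ_w = 998.7 kg m⁻³ gives 4.112×10^13 m³ of water.
Total added water ≈ 4.112×10^13 m³ over 3.45×10^14 m² → Δh = 0.119 m.

≈ 0.119 m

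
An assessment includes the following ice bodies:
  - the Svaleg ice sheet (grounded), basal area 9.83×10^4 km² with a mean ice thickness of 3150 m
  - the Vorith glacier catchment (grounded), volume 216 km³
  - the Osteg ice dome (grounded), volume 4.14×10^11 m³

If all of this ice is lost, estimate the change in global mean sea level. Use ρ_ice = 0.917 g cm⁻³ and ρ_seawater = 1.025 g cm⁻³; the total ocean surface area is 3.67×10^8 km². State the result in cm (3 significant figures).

≈ 75.6 cm

Svaleg: ice volume = 9.83×10^4 km² × 3150 m = 3.096×10^5 km³; 3.096×10^5 × (917/1025) = 2.770×10^5 km³ of water.
Vorith: 216 km³ × (917/1025) = 193.2 km³ of water.
Osteg: 4.14×10^11 m³ × (917/1025) = 3.704×10^11 m³ of water.
Total added water ≈ 2.776×10^14 m³ over 3.67×10^14 m² → Δh = 0.756 m = 75.6 cm.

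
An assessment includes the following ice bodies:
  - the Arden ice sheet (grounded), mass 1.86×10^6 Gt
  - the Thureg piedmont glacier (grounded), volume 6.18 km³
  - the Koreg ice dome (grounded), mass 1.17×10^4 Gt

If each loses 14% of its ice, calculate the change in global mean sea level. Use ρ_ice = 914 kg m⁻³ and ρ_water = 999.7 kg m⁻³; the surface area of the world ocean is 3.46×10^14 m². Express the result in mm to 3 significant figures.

Arden: 0.14 × 1.86×10^6 Gt = 2.604×10^17 kg; dividing by ρ_w = 999.7 kg m⁻³ gives 2.605×10^14 m³ of water.
Thureg: 0.14 × 6.18 km³ × (914/999.7) = 0.7910 km³ of water.
Koreg: 0.14 × 1.17×10^4 Gt = 1.638×10^15 kg; dividing by ρ_w = 999.7 kg m⁻³ gives 1.638×10^12 m³ of water.
Total added water ≈ 2.621×10^14 m³ over 3.46×10^14 m² → Δh = 0.758 m = 758 mm.

≈ 758 mm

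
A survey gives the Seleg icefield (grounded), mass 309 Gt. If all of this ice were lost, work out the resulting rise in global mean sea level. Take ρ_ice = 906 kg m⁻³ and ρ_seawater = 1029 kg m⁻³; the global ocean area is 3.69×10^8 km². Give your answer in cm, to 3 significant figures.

Seleg: 309 Gt = 3.090×10^14 kg; dividing by ρ_w = 1029 kg m⁻³ gives 3.003×10^11 m³ of water.
Spread over 3.69×10^14 m² of ocean, Δh = 3.003×10^11 / 3.69×10^14 = 8.14×10^-4 m = 0.0814 cm.

≈ 0.0814 cm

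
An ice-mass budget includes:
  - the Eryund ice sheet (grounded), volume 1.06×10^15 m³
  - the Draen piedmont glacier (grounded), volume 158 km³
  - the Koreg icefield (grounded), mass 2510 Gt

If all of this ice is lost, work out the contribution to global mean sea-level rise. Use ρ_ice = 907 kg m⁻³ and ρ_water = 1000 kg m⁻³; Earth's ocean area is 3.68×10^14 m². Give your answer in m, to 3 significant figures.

≈ 2.62 m

Eryund: 1.06×10^15 m³ × (907/1000) = 9.614×10^14 m³ of water.
Draen: 158 km³ × (907/1000) = 143.3 km³ of water.
Koreg: 2510 Gt = 2.510×10^15 kg; dividing by ρ_w = 1000 kg m⁻³ gives 2.510×10^12 m³ of water.
Total added water ≈ 9.641×10^14 m³ over 3.68×10^14 m² → Δh = 2.62 m.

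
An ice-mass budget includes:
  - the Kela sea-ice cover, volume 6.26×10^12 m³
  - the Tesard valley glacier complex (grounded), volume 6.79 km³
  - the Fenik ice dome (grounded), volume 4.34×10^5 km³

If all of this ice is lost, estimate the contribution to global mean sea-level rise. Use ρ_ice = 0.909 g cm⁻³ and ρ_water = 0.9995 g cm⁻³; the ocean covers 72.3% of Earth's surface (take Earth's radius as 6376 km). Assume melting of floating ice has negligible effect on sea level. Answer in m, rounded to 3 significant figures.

≈ 1.07 m

The Kela sea-ice cover is floating and already displaces its own weight of water, so its melt adds essentially nothing to sea level.
Tesard: 6.79 km³ × (909/999.5) = 6.175 km³ of water.
Fenik: 4.34×10^5 km³ × (909/999.5) = 3.947×10^5 km³ of water.
Total added water ≈ 3.947×10^14 m³ over 3.69×10^14 m² → Δh = 1.07 m.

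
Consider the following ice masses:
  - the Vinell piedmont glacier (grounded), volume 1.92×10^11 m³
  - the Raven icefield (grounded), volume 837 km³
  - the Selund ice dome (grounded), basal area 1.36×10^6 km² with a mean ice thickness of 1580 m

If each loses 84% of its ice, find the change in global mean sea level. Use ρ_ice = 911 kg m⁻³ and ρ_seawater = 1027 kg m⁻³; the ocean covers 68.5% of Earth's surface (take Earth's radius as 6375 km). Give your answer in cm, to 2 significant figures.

Vinell: 0.84 × 1.92×10^11 m³ × (911/1027) = 1.431×10^11 m³ of water.
Raven: 0.84 × 837 km³ × (911/1027) = 623.7 km³ of water.
Selund: ice volume = 1.36×10^6 km² × 1580 m = 2.149×10^6 km³; 0.84 × 2.149×10^6 × (911/1027) = 1.601×10^6 km³ of water.
Total added water ≈ 1.602×10^15 m³ over 3.50×10^14 m² → Δh = 4.58 m = 460 cm.

≈ 460 cm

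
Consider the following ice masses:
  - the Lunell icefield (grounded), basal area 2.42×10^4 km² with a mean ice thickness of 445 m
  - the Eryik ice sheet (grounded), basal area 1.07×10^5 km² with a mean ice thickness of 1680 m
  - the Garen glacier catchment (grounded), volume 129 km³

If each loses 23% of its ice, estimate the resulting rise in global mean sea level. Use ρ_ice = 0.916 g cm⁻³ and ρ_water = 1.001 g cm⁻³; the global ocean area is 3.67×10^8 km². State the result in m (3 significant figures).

Lunell: ice volume = 2.42×10^4 km² × 445 m = 1.077×10^4 km³; 0.23 × 1.077×10^4 × (916/1001) = 2267 km³ of water.
Eryik: ice volume = 1.07×10^5 km² × 1680 m = 1.798×10^5 km³; 0.23 × 1.798×10^5 × (916/1001) = 3.783×10^4 km³ of water.
Garen: 0.23 × 129 km³ × (916/1001) = 27.15 km³ of water.
Total added water ≈ 4.013×10^13 m³ over 3.67×10^14 m² → Δh = 0.109 m.

≈ 0.109 m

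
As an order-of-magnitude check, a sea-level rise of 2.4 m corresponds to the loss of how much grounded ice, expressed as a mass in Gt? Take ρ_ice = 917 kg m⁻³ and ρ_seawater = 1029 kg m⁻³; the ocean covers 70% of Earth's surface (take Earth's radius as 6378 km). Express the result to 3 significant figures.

≈ 8.84×10^5 Gt

Required water volume = Δh × A = 2.4 m × 3.58×10^14 m² = 8.588×10^14 m³.
ρ_w = 1029 kg m⁻³, so the mass of water = 8.588×10^14 m³ × 1029 kg m⁻³ = 8.837×10^17 kg = 8.84×10^5 Gt (and the same mass of ice, by conservation).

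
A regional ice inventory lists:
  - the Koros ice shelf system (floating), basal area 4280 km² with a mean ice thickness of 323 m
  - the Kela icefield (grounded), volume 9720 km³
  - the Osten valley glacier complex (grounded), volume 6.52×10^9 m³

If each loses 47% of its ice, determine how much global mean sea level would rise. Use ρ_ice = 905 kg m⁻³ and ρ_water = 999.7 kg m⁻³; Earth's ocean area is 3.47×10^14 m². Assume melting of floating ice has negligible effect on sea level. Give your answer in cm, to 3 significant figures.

The Koros ice shelf system is floating and already displaces its own weight of water, so its melt adds essentially nothing to sea level.
Kela: 0.47 × 9720 km³ × (905/999.7) = 4136 km³ of water.
Osten: 0.47 × 6.52×10^9 m³ × (905/999.7) = 2.774×10^9 m³ of water.
Total added water ≈ 4.138×10^12 m³ over 3.47×10^14 m² → Δh = 0.0119 m = 1.19 cm.

≈ 1.19 cm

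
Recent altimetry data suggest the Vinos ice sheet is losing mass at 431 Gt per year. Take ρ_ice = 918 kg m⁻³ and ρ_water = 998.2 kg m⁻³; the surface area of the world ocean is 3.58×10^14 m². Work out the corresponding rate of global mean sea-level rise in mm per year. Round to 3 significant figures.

ρ_w = 998.2 kg m⁻³. Annual water volume added = 431 Gt / ρ_w = 4.310×10^14 kg / 998.2 kg m⁻³ = 4.318×10^11 m³.
Δh per year = 4.318×10^11 / 3.58×10^14 = 1.21×10^-3 m = 1.21 mm.

≈ 1.21 mm/yr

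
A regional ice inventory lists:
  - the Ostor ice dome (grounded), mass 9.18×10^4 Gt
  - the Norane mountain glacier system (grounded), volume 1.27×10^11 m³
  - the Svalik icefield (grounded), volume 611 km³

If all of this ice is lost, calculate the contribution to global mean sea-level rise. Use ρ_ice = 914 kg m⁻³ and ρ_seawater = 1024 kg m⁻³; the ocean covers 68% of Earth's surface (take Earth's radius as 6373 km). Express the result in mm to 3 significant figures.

≈ 260 mm

Ostor: 9.18×10^4 Gt = 9.180×10^16 kg; dividing by ρ_w = 1024 kg m⁻³ gives 8.965×10^13 m³ of water.
Norane: 1.27×10^11 m³ × (914/1024) = 1.134×10^11 m³ of water.
Svalik: 611 km³ × (914/1024) = 545.4 km³ of water.
Total added water ≈ 9.031×10^13 m³ over 3.47×10^14 m² → Δh = 0.260 m = 260 mm.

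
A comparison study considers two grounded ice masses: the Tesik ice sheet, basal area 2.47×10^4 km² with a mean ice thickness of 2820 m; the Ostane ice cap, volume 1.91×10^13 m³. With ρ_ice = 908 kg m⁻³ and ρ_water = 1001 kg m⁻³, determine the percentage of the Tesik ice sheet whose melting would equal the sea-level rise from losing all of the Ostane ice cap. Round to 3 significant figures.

Equal sea-level rise means equal mass of meltwater, i.e. equal mass of ice lost.
Ice mass of Ostane: 1.734×10^16 kg; ice mass of Tesik: 6.325×10^16 kg.
Fraction required = 1.734×10^16 / 6.325×10^16 = 0.274 → 27.4 %.

≈ 27.4 %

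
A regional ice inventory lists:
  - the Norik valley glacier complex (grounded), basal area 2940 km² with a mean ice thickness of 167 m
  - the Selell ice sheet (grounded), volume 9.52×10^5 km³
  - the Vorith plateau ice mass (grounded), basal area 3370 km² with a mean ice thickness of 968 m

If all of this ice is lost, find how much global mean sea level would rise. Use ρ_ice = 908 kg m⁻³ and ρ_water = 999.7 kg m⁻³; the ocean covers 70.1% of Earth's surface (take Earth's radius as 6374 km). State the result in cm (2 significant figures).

≈ 240 cm

Norik: ice volume = 2940 km² × 167 m = 491.0 km³; 491.0 × (908/999.7) = 445.9 km³ of water.
Selell: 9.52×10^5 km³ × (908/999.7) = 8.647×10^5 km³ of water.
Vorith: ice volume = 3370 km² × 968 m = 3262 km³; 3262 × (908/999.7) = 2963 km³ of water.
Total added water ≈ 8.681×10^14 m³ over 3.58×10^14 m² → Δh = 2.43 m = 240 cm.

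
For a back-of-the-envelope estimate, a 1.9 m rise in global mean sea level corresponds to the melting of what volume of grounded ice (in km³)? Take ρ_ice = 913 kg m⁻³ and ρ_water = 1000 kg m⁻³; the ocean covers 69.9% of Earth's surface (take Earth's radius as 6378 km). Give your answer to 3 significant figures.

≈ 7.44×10^5 km³

Required water volume = Δh × A = 1.9 m × 3.57×10^14 m² = 6.789×10^14 m³ = 6.789×10^5 km³.
Ice volume = water volume × ρ_w/ρ_ice = 6.789×10^5 × 1000/913 = 7.44×10^5 km³.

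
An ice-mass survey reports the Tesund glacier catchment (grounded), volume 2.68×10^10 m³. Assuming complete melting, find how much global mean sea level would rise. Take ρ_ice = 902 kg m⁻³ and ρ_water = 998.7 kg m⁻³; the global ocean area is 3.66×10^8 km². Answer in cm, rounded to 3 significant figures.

≈ 6.61×10^-3 cm

Tesund: 2.68×10^10 m³ × (902/998.7) = 2.421×10^10 m³ of water.
Spread over 3.66×10^14 m² of ocean, Δh = 2.421×10^10 / 3.66×10^14 = 6.61×10^-5 m = 6.61×10^-3 cm.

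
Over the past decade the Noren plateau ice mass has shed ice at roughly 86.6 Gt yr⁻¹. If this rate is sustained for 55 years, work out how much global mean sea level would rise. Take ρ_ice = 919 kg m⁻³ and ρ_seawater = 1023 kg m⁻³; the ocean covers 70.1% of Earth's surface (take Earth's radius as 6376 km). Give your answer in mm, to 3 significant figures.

Total mass lost = 86.6 Gt/yr × 55 yr = 4763 Gt = 4.763×10^15 kg.
ρ_w = 1023 kg m⁻³, so water volume = 4.763×10^15 / 1023 = 4.656×10^12 m³.
Δh = 4.656×10^12 / 3.58×10^14 = 0.0130 m = 13.0 mm.

≈ 13.0 mm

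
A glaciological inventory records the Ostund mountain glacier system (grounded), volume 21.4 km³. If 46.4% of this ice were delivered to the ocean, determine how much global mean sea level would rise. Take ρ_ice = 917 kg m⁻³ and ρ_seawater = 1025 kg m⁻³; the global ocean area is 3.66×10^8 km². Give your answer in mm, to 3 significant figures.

≈ 0.0243 mm

Ostund: 0.464 × 21.4 km³ × (917/1025) = 8.883 km³ of water.
Spread over 3.66×10^14 m² of ocean, Δh = 8.883×10^9 / 3.66×10^14 = 2.43×10^-5 m = 0.0243 mm.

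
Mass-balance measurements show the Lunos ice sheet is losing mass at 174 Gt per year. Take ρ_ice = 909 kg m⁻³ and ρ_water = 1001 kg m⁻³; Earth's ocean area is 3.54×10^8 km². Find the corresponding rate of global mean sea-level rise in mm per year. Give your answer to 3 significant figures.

≈ 0.491 mm/yr

ρ_w = 1001 kg m⁻³. Annual water volume added = 174 Gt / ρ_w = 1.740×10^14 kg / 1001 kg m⁻³ = 1.738×10^11 m³.
Δh per year = 1.738×10^11 / 3.54×10^14 = 4.91×10^-4 m = 0.491 mm.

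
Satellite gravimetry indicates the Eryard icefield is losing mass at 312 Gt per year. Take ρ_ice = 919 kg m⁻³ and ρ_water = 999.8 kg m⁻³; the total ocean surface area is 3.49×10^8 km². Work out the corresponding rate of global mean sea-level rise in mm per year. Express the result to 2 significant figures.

ρ_w = 999.8 kg m⁻³. Annual water volume added = 312 Gt / ρ_w = 3.120×10^14 kg / 999.8 kg m⁻³ = 3.121×10^11 m³.
Δh per year = 3.121×10^11 / 3.49×10^14 = 8.94×10^-4 m = 0.89 mm.

≈ 0.89 mm/yr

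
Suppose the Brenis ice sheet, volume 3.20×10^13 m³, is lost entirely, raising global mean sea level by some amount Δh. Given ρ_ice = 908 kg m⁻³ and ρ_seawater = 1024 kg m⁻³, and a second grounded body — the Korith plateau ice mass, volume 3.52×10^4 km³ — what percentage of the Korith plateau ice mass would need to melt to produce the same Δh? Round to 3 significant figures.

Equal sea-level rise means equal mass of meltwater, i.e. equal mass of ice lost.
Ice mass of Brenis: 2.906×10^16 kg; ice mass of Korith: 3.196×10^16 kg.
Fraction required = 2.906×10^16 / 3.196×10^16 = 0.909 → 90.9 %.

≈ 90.9 %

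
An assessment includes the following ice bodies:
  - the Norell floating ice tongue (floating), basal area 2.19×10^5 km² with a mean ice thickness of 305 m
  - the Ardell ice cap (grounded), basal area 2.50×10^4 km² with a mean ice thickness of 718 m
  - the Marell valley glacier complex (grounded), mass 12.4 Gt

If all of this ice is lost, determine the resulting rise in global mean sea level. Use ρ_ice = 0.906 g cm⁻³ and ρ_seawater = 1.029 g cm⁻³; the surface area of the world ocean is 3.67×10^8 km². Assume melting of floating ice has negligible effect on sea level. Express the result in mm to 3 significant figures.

The Norell floating ice tongue is floating and already displaces its own weight of water, so its melt adds essentially nothing to sea level.
Ardell: ice volume = 2.50×10^4 km² × 718 m = 1.795×10^4 km³; 1.795×10^4 × (906/1029) = 1.580×10^4 km³ of water.
Marell: 12.4 Gt = 1.240×10^13 kg; dividing by ρ_w = 1.029 g cm⁻³ = 1029 kg m⁻³ gives 1.205×10^10 m³ of water.
Total added water ≈ 1.582×10^13 m³ over 3.67×10^14 m² → Δh = 0.0431 m = 43.1 mm.

≈ 43.1 mm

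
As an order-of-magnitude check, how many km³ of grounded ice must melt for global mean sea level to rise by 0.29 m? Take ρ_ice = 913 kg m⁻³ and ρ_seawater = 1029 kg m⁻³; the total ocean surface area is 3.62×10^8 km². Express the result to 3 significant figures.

Required water volume = Δh × A = 0.29 m × 3.62×10^14 m² = 1.050×10^14 m³ = 1.050×10^5 km³.
Ice volume = water volume × ρ_w/ρ_ice = 1.050×10^5 × 1029/913 = 1.18×10^5 km³.

≈ 1.18×10^5 km³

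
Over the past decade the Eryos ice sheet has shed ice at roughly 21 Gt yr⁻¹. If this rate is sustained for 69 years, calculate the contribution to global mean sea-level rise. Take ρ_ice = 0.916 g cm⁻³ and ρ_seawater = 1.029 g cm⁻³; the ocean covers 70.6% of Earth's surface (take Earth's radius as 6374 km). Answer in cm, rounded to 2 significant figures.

Total mass lost = 21 Gt/yr × 69 yr = 1449 Gt = 1.449×10^15 kg.
ρ_w = 1.029 g cm⁻³ = 1029 kg m⁻³, so water volume = 1.449×10^15 / 1029 = 1.408×10^12 m³.
Δh = 1.408×10^12 / 3.60×10^14 = 3.91×10^-3 m = 0.39 cm.

≈ 0.39 cm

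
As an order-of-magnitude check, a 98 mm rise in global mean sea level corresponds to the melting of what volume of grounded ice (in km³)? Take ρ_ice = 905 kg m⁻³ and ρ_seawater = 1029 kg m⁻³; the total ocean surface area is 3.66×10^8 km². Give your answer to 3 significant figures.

≈ 4.08×10^4 km³

Required water volume = Δh × A = 0.098 m × 3.66×10^14 m² = 3.587×10^13 m³ = 3.587×10^4 km³.
Ice volume = water volume × ρ_w/ρ_ice = 3.587×10^4 × 1029/905 = 4.08×10^4 km³.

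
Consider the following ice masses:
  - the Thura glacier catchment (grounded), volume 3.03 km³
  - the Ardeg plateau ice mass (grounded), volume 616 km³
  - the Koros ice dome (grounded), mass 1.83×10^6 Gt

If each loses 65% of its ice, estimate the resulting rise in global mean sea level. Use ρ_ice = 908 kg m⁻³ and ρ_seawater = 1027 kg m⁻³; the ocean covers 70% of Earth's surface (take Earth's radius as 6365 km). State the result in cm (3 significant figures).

Thura: 0.65 × 3.03 km³ × (908/1027) = 1.741 km³ of water.
Ardeg: 0.65 × 616 km³ × (908/1027) = 354.0 km³ of water.
Koros: 0.65 × 1.83×10^6 Gt = 1.190×10^18 kg; dividing by ρ_w = 1027 kg m⁻³ gives 1.158×10^15 m³ of water.
Total added water ≈ 1.159×10^15 m³ over 3.56×10^14 m² → Δh = 3.25 m = 325 cm.

≈ 325 cm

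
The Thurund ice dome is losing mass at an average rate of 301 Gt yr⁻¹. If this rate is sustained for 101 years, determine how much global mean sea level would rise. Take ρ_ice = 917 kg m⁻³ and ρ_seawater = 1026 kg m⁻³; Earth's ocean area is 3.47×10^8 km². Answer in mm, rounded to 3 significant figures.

≈ 85.4 mm

Total mass lost = 301 Gt/yr × 101 yr = 3.040×10^4 Gt = 3.040×10^16 kg.
ρ_w = 1026 kg m⁻³, so water volume = 3.040×10^16 / 1026 = 2.963×10^13 m³.
Δh = 2.963×10^13 / 3.47×10^14 = 0.0854 m = 85.4 mm.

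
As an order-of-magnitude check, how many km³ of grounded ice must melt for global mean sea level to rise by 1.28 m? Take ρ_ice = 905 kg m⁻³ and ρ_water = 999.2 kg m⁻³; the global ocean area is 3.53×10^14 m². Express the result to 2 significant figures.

≈ 5.0×10^5 km³

Required water volume = Δh × A = 1.28 m × 3.53×10^14 m² = 4.518×10^14 m³ = 4.518×10^5 km³.
Ice volume = water volume × ρ_w/ρ_ice = 4.518×10^5 × 999.2/905 = 5.0×10^5 km³.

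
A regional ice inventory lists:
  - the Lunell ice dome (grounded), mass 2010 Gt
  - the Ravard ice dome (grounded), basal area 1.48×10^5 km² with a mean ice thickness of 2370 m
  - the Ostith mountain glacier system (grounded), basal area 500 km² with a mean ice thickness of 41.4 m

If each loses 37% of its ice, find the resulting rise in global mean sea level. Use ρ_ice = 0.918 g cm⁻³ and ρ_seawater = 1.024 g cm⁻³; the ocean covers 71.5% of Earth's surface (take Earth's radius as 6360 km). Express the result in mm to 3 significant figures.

≈ 322 mm

Lunell: 0.37 × 2010 Gt = 7.437×10^14 kg; dividing by ρ_w = 1.024 g cm⁻³ = 1024 kg m⁻³ gives 7.263×10^11 m³ of water.
Ravard: ice volume = 1.48×10^5 km² × 2370 m = 3.508×10^5 km³; 0.37 × 3.508×10^5 × (918/1024) = 1.163×10^5 km³ of water.
Ostith: ice volume = 500 km² × 41.4 m = 20.70 km³; 0.37 × 20.70 × (918/1024) = 6.866 km³ of water.
Total added water ≈ 1.171×10^14 m³ over 3.63×10^14 m² → Δh = 0.322 m = 322 mm.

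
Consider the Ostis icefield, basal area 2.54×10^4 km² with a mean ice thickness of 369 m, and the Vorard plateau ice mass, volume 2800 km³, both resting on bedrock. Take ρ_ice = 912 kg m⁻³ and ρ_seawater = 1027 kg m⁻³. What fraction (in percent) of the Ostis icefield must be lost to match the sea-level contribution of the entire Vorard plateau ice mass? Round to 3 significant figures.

≈ 29.9 %

Equal sea-level rise means equal mass of meltwater, i.e. equal mass of ice lost.
Ice mass of Vorard: 2.554×10^15 kg; ice mass of Ostis: 8.548×10^15 kg.
Fraction required = 2.554×10^15 / 8.548×10^15 = 0.299 → 29.9 %.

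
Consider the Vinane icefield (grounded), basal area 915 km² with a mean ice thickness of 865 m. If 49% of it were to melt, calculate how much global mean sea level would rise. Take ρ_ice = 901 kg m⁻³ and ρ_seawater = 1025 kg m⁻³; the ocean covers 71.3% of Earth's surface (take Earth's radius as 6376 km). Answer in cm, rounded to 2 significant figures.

≈ 0.094 cm

Vinane: ice volume = 915 km² × 865 m = 791.5 km³; 0.49 × 791.5 × (901/1025) = 340.9 km³ of water.
Spread over 3.64×10^14 m² of ocean, Δh = 3.409×10^11 / 3.64×10^14 = 9.36×10^-4 m = 0.094 cm.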